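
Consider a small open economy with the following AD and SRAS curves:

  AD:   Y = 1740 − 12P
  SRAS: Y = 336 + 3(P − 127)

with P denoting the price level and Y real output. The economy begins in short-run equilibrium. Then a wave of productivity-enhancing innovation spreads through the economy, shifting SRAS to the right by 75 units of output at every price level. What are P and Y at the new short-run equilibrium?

This is a positive supply shock: SRAS shifts right.
New SRAS: Y = 30 + 3P.
Set AD = SRAS: 1740 − 12P = 30 + 3P, so 1710 = 15P and P = 114.
Y = 1740 − 12·114 = 372.

P = 114, Y = 372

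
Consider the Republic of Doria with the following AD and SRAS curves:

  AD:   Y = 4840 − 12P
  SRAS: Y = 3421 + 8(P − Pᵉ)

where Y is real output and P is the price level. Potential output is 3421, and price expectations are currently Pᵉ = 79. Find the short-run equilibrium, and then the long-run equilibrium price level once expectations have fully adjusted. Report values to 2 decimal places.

Short run: with Pᵉ = 79, SRAS is Y = 2789 + 8P. Setting AD = SRAS gives 2051 = 20P, so P = 102.55 and Y = 4840 − 12P = 3609.40.
Output 3609.40 is above potential 3421, so over time expected prices rise and SRAS shifts left until Y returns to 3421.
Long run: Y = 3421 on the AD curve gives 3421 = 4840 − 12P, so P = 118.25.

Short run: P = 102.55, Y = 3609.40. Long run: P = 118.25.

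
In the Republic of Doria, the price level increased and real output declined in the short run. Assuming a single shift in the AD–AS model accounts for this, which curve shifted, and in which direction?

SRAS shifted left

P rose and Y fell. An AD shift moves P and Y in the same direction; an SRAS shift moves them in opposite directions.
Here P and Y moved in opposite directions, so the SRAS curve shifted.
Since Y fell, SRAS shifted left.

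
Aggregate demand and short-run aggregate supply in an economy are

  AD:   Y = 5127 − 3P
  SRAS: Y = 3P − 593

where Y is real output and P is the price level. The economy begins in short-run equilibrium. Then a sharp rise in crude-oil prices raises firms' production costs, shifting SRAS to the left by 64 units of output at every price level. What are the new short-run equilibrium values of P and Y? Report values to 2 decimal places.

This is a negative supply shock: SRAS shifts left.
New SRAS: Y = 3P − 657.
Set AD = SRAS: 5127 − 3P = 3P − 657, so 5784 = 6P and P = 964.00.
Substituting into AD, Y = 2235.00.

P = 964.00, Y = 2235.00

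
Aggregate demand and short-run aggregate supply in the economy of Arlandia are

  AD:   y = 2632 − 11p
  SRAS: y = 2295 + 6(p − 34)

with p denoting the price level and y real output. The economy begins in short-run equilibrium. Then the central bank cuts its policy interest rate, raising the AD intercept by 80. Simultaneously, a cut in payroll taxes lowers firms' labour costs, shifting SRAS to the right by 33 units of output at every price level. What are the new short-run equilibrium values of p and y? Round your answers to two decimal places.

p = 34.59, y = 2331.53

After both shocks: AD is y = 2712 − 11p and SRAS is y = 2124 + 6p.
Setting them equal: 588 = 17p, so p = 34.59.
Substituting into AD, y = 2331.53.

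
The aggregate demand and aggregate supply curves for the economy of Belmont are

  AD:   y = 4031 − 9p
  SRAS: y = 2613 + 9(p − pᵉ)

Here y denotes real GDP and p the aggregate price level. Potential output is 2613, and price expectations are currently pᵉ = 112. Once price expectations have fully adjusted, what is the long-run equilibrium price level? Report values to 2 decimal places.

Long-run p = 157.56

Short run: with pᵉ = 112, SRAS is y = 1605 + 9p. Setting AD = SRAS gives 2426 = 18p, so p = 134.78 and y = 4031 − 9p = 2818.00.
Output 2818.00 is above potential 2613, so over time expected prices rise and SRAS shifts left until y returns to 2613.
Long run: y = 2613 on the AD curve gives 2613 = 4031 − 9p, so p = 157.56.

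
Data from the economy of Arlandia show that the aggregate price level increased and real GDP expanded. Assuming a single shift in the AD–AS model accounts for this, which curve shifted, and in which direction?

P rose and Y rose. An AD shift moves P and Y in the same direction; an SRAS shift moves them in opposite directions.
Here P and Y moved in the same direction, so the AD curve shifted.
Since Y rose, AD shifted right.

AD shifted right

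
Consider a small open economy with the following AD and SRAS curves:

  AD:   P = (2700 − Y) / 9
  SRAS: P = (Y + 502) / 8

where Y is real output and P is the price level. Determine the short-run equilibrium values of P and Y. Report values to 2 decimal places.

P = 188.35, Y = 1004.82

Rearrange AD to Y = 2700 − 9P.
Rearrange SRAS to Y = 8P − 502.
Set AD = SRAS: 2700 − 9P = 8P − 502, so 3202 = 17P and P = 188.35.
Substituting into AD, Y = 2700 − 9P = 1004.82.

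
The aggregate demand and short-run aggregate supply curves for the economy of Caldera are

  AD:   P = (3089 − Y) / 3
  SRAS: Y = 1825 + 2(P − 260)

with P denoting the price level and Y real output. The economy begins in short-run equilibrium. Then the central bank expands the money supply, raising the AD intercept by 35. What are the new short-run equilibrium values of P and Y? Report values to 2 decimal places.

This is a positive demand shock: AD shifts right.
New AD: Y = 3124 − 3P.
SRAS can be written Y = 1305 + 2P.
Set AD = SRAS: 3124 − 3P = 1305 + 2P, so 1819 = 5P and P = 363.80.
Substituting into AD, Y = 2032.60.

P = 363.80, Y = 2032.60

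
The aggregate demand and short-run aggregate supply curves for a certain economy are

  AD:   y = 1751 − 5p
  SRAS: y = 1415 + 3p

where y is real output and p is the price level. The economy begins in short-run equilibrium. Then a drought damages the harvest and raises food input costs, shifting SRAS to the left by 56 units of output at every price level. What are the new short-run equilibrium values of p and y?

p = 49, y = 1506

This is a negative supply shock: SRAS shifts left.
New SRAS: y = 1359 + 3p.
Set AD = SRAS: 1751 − 5p = 1359 + 3p, so 392 = 8p and p = 49.
y = 1751 − 5·49 = 1506.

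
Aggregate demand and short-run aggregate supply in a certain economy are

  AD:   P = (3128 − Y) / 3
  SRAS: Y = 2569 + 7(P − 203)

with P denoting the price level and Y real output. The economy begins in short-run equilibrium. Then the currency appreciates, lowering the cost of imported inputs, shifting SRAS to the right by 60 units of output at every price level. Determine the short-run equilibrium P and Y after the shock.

P = 192, Y = 2552

This is a positive supply shock: SRAS shifts right.
New SRAS: Y = 1208 + 7P.
Set AD = SRAS: 3128 − 3P = 1208 + 7P, so 1920 = 10P and P = 192.
Y = 3128 − 3·192 = 2552.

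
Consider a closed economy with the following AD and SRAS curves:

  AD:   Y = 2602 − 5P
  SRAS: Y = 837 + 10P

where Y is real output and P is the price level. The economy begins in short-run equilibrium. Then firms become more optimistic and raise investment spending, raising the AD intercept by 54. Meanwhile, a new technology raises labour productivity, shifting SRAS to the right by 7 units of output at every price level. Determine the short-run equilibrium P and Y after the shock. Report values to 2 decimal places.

After both shocks: AD is Y = 2656 − 5P and SRAS is Y = 844 + 10P.
Setting them equal: 1812 = 15P, so P = 120.80.
Substituting into AD, Y = 2052.00.

P = 120.80, Y = 2052.00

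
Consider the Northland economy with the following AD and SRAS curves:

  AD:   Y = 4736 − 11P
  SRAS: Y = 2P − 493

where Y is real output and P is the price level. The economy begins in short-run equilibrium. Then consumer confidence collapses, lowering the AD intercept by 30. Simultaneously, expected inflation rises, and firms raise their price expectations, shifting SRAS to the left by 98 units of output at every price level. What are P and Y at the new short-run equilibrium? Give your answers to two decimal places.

After both shocks: AD is Y = 4706 − 11P and SRAS is Y = 2P − 591.
Setting them equal: 5297 = 13P, so P = 407.46.
Substituting into AD, Y = 223.92.

P = 407.46, Y = 223.92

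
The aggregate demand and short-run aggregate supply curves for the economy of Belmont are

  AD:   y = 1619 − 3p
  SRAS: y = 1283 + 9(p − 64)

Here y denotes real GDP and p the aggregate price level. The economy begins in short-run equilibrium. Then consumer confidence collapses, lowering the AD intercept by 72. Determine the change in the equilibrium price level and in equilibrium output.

This is a negative demand shock: AD shifts left.
New AD: y = 1547 − 3p.
SRAS can be written y = 707 + 9p.
Set AD = SRAS: 1547 − 3p = 707 + 9p, so 840 = 12p and p = 70.
y = 1547 − 3·70 = 1337.
Initially p = 76, y = 1391, so Δp = -6 and Δy = -54.

Δp = -6, Δy = -54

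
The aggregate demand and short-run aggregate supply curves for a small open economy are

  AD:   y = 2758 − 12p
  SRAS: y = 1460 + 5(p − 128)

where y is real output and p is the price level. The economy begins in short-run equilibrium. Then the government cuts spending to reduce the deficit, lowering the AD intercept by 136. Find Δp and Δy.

Δp = -8, Δy = -40

This is a negative demand shock: AD shifts left.
New AD: y = 2622 − 12p.
SRAS can be written y = 820 + 5p.
Set AD = SRAS: 2622 − 12p = 820 + 5p, so 1802 = 17p and p = 106.
y = 2622 − 12·106 = 1350.
Initially p = 114, y = 1390, so Δp = -8 and Δy = -40.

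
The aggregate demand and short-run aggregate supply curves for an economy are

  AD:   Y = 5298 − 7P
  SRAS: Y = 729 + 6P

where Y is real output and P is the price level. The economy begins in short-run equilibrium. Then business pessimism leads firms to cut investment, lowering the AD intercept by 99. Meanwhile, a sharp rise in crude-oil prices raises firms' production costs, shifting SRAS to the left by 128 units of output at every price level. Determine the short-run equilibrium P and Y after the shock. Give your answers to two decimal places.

P = 353.69, Y = 2723.15

After both shocks: AD is Y = 5199 − 7P and SRAS is Y = 601 + 6P.
Setting them equal: 4598 = 13P, so P = 353.69.
Substituting into AD, Y = 2723.15.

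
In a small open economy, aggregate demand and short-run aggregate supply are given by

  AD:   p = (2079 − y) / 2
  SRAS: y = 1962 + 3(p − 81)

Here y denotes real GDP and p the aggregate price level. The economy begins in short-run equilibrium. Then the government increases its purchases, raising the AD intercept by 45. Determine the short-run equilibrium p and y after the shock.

p = 81, y = 1962

This is a positive demand shock: AD shifts right.
New AD: y = 2124 − 2p.
SRAS can be written y = 1719 + 3p.
Set AD = SRAS: 2124 − 2p = 1719 + 3p, so 405 = 5p and p = 81.
y = 2124 − 2·81 = 1962.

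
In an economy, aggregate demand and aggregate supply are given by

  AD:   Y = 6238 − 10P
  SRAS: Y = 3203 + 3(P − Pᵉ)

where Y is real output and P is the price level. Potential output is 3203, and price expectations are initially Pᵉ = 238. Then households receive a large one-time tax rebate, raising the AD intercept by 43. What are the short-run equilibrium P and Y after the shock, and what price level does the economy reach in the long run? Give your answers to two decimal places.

Short run: P = 291.69, Y = 3364.08. Long run: P = 307.80.

AD shifts right: new AD is Y = 6281 − 10P. With Pᵉ = 238, SRAS is Y = 2489 + 3P.
Short run: 6281 − 10P = 2489 + 3P gives 3792 = 13P, so P = 291.69 and Y = 6281 − 10P = 3364.08.
Y = 3364.08 is above potential 3203; expectations adjust and SRAS shifts left until Y = 3203.
Long run: on the new AD curve, 3203 = 6281 − 10P gives P = 307.80.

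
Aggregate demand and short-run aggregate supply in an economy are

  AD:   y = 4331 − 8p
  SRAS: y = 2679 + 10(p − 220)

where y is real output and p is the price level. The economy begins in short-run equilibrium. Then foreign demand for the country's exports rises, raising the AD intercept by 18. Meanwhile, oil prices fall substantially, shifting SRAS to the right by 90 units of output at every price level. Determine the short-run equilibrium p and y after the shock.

p = 210, y = 2669

After both shocks: AD is y = 4349 − 8p and SRAS is y = 569 + 10p.
Setting them equal: 3780 = 18p, so p = 210.
y = 4349 − 8·210 = 2669.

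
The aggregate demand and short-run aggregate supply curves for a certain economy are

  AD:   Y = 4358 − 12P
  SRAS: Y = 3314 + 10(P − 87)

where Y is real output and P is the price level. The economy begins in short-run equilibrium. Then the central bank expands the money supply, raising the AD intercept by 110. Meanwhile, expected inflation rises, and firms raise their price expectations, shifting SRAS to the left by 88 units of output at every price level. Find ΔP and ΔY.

After both shocks: AD is Y = 4468 − 12P and SRAS is Y = 2356 + 10P.
Setting them equal: 2112 = 22P, so P = 96.
Y = 4468 − 12·96 = 3316.
Initially P = 87, Y = 3314, so ΔP = +9 and ΔY = +2.

ΔP = +9, ΔY = +2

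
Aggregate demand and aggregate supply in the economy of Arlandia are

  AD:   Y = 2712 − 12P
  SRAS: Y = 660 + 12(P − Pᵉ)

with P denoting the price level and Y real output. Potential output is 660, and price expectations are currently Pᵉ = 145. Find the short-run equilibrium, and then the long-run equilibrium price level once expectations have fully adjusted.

Short run: P = 158, Y = 816. Long run: P = 171.

Short run: with Pᵉ = 145, SRAS is Y = 12P − 1080. Setting AD = SRAS gives 3792 = 24P, so P = 158 and Y = 2712 − 12·158 = 816.
Output 816 is above potential 660, so over time expected prices rise and SRAS shifts left until Y returns to 660.
Long run: Y = 660 on the AD curve gives 660 = 2712 − 12P, so P = 171.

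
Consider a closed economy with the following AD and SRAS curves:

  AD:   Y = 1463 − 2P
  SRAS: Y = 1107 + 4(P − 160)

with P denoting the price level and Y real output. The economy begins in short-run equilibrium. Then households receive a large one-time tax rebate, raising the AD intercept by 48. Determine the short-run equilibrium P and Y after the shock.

This is a positive demand shock: AD shifts right.
New AD: Y = 1511 − 2P.
SRAS can be written Y = 467 + 4P.
Set AD = SRAS: 1511 − 2P = 467 + 4P, so 1044 = 6P and P = 174.
Y = 1511 − 2·174 = 1163.

P = 174, Y = 1163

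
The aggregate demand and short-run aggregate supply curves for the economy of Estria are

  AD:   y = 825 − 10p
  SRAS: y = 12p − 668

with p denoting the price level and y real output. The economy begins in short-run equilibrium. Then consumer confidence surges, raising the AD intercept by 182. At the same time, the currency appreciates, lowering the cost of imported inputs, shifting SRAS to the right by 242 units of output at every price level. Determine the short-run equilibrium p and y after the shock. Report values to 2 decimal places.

After both shocks: AD is y = 1007 − 10p and SRAS is y = 12p − 426.
Setting them equal: 1433 = 22p, so p = 65.14.
Substituting into AD, y = 355.64.

p = 65.14, y = 355.64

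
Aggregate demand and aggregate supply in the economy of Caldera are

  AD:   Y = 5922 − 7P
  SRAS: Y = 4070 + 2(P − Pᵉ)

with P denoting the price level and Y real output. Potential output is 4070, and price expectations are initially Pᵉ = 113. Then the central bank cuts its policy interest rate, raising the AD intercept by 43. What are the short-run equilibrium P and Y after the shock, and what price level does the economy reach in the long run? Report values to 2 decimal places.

AD shifts right: new AD is Y = 5965 − 7P. With Pᵉ = 113, SRAS is Y = 3844 + 2P.
Short run: 5965 − 7P = 3844 + 2P gives 2121 = 9P, so P = 235.67 and Y = 5965 − 7P = 4315.33.
Y = 4315.33 is above potential 4070; expectations adjust and SRAS shifts left until Y = 4070.
Long run: on the new AD curve, 4070 = 5965 − 7P gives P = 270.71.

Short run: P = 235.67, Y = 4315.33. Long run: P = 270.71.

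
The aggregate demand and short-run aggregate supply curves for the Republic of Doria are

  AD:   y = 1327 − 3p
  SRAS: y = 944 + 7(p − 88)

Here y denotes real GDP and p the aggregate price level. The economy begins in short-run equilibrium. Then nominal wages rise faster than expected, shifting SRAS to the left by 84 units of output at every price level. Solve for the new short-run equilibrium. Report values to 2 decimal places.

p = 108.30, y = 1002.10

This is a negative supply shock: SRAS shifts left.
New SRAS: y = 244 + 7p.
Set AD = SRAS: 1327 − 3p = 244 + 7p, so 1083 = 10p and p = 108.30.
Substituting into AD, y = 1002.10.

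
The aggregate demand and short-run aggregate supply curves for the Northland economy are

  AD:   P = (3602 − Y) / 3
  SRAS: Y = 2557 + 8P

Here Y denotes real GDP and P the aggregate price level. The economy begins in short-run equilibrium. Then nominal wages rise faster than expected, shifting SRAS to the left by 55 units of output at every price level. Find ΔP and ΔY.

ΔP = +5, ΔY = -15

This is a negative supply shock: SRAS shifts left.
New SRAS: Y = 2502 + 8P.
Set AD = SRAS: 3602 − 3P = 2502 + 8P, so 1100 = 11P and P = 100.
Y = 3602 − 3·100 = 3302.
Initially P = 95, Y = 3317, so ΔP = +5 and ΔY = -15.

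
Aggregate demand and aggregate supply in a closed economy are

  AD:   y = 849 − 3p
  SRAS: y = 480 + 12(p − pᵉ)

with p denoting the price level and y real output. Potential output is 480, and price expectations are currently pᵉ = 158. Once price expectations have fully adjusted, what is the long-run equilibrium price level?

Long-run p = 123

Short run: with pᵉ = 158, SRAS is y = 12p − 1416. Setting AD = SRAS gives 2265 = 15p, so p = 151 and y = 849 − 3·151 = 396.
Output 396 is below potential 480, so over time expected prices fall and SRAS shifts right until y returns to 480.
Long run: y = 480 on the AD curve gives 480 = 849 − 3p, so p = 123.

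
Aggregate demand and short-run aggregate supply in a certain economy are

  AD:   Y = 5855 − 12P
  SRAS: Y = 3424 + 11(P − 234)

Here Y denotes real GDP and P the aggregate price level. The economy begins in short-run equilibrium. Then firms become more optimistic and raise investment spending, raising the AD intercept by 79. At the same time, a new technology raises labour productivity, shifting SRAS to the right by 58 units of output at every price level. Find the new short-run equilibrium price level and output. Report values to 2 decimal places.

P = 218.52, Y = 3311.74

After both shocks: AD is Y = 5934 − 12P and SRAS is Y = 908 + 11P.
Setting them equal: 5026 = 23P, so P = 218.52.
Substituting into AD, Y = 3311.74.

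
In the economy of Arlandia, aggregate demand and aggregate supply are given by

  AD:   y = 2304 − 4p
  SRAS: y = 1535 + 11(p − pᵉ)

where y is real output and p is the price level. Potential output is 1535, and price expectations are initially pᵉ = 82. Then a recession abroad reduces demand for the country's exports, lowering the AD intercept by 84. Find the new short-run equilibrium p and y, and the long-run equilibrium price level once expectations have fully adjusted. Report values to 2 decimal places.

Short run: p = 105.80, y = 1796.80. Long run: p = 171.25.

AD shifts left: new AD is y = 2220 − 4p. With pᵉ = 82, SRAS is y = 633 + 11p.
Short run: 2220 − 4p = 633 + 11p gives 1587 = 15p, so p = 105.80 and y = 2220 − 4p = 1796.80.
y = 1796.80 is above potential 1535; expectations adjust and SRAS shifts left until y = 1535.
Long run: on the new AD curve, 1535 = 2220 − 4p gives p = 171.25.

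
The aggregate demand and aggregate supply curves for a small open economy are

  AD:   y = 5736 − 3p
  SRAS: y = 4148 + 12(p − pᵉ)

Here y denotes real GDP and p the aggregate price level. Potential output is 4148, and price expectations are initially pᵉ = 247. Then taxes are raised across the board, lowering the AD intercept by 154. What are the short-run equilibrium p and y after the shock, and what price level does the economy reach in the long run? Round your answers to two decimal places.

AD shifts left: new AD is y = 5582 − 3p. With pᵉ = 247, SRAS is y = 1184 + 12p.
Short run: 5582 − 3p = 1184 + 12p gives 4398 = 15p, so p = 293.20 and y = 5582 − 3p = 4702.40.
y = 4702.40 is above potential 4148; expectations adjust and SRAS shifts left until y = 4148.
Long run: on the new AD curve, 4148 = 5582 − 3p gives p = 478.00.

Short run: p = 293.20, y = 4702.40. Long run: p = 478.00.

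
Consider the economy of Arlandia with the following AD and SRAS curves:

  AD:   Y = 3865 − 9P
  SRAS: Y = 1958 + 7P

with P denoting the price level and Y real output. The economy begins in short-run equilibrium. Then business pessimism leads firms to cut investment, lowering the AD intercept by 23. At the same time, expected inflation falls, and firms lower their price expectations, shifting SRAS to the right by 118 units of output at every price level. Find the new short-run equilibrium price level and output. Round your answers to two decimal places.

After both shocks: AD is Y = 3842 − 9P and SRAS is Y = 2076 + 7P.
Setting them equal: 1766 = 16P, so P = 110.38.
Substituting into AD, Y = 2848.63.

P = 110.38, Y = 2848.63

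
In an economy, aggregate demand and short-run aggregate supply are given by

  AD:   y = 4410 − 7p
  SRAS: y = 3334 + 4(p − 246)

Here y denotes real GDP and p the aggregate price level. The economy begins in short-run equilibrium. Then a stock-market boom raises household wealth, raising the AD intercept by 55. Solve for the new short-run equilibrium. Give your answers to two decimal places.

p = 192.27, y = 3119.09

This is a positive demand shock: AD shifts right.
New AD: y = 4465 − 7p.
SRAS can be written y = 2350 + 4p.
Set AD = SRAS: 4465 − 7p = 2350 + 4p, so 2115 = 11p and p = 192.27.
Substituting into AD, y = 3119.09.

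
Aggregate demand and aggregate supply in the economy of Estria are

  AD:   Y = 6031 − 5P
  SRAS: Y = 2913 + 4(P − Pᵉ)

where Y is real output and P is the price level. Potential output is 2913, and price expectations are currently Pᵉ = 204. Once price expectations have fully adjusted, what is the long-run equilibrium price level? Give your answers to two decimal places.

Long-run P = 623.60

Short run: with Pᵉ = 204, SRAS is Y = 2097 + 4P. Setting AD = SRAS gives 3934 = 9P, so P = 437.11 and Y = 6031 − 5P = 3845.44.
Output 3845.44 is above potential 2913, so over time expected prices rise and SRAS shifts left until Y returns to 2913.
Long run: Y = 2913 on the AD curve gives 2913 = 6031 − 5P, so P = 623.60.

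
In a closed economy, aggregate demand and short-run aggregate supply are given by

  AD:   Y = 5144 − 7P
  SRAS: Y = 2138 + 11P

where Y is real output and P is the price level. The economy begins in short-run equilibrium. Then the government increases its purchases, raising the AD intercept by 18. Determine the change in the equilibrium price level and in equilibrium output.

This is a positive demand shock: AD shifts right.
New AD: Y = 5162 − 7P.
Set AD = SRAS: 5162 − 7P = 2138 + 11P, so 3024 = 18P and P = 168.
Y = 5162 − 7·168 = 3986.
Initially P = 167, Y = 3975, so ΔP = +1 and ΔY = +11.

ΔP = +1, ΔY = +11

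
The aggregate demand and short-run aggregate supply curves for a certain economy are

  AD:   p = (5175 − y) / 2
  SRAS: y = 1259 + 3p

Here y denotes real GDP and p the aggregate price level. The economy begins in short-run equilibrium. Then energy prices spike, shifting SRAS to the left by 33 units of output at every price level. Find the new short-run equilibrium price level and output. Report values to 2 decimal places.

This is a negative supply shock: SRAS shifts left.
New SRAS: y = 1226 + 3p.
Set AD = SRAS: 5175 − 2p = 1226 + 3p, so 3949 = 5p and p = 789.80.
Substituting into AD, y = 3595.40.

p = 789.80, y = 3595.40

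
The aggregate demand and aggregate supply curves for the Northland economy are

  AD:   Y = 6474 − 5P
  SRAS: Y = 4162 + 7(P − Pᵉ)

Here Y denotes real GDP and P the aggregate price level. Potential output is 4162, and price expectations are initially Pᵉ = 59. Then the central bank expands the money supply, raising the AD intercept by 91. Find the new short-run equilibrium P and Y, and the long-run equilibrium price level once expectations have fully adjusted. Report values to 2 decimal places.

Short run: P = 234.67, Y = 5391.67. Long run: P = 480.60.

AD shifts right: new AD is Y = 6565 − 5P. With Pᵉ = 59, SRAS is Y = 3749 + 7P.
Short run: 6565 − 5P = 3749 + 7P gives 2816 = 12P, so P = 234.67 and Y = 6565 − 5P = 5391.67.
Y = 5391.67 is above potential 4162; expectations adjust and SRAS shifts left until Y = 4162.
Long run: on the new AD curve, 4162 = 6565 − 5P gives P = 480.60.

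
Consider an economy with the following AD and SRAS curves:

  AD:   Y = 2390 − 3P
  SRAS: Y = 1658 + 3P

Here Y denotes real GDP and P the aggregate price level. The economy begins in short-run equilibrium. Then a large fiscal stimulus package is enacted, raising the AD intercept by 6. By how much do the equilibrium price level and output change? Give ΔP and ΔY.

ΔP = +1, ΔY = +3

This is a positive demand shock: AD shifts right.
New AD: Y = 2396 − 3P.
Set AD = SRAS: 2396 − 3P = 1658 + 3P, so 738 = 6P and P = 123.
Y = 2396 − 3·123 = 2027.
Initially P = 122, Y = 2024, so ΔP = +1 and ΔY = +3.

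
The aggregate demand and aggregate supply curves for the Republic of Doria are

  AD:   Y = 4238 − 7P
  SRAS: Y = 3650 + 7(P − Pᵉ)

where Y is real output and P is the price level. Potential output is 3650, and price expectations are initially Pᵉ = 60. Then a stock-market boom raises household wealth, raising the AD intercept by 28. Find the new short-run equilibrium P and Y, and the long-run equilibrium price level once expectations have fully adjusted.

Short run: P = 74, Y = 3748. Long run: P = 88.

AD shifts right: new AD is Y = 4266 − 7P. With Pᵉ = 60, SRAS is Y = 3230 + 7P.
Short run: 4266 − 7P = 3230 + 7P gives 1036 = 14P, so P = 74 and Y = 4266 − 7·74 = 3748.
Y = 3748 is above potential 3650; expectations adjust and SRAS shifts left until Y = 3650.
Long run: on the new AD curve, 3650 = 4266 − 7P gives P = 88.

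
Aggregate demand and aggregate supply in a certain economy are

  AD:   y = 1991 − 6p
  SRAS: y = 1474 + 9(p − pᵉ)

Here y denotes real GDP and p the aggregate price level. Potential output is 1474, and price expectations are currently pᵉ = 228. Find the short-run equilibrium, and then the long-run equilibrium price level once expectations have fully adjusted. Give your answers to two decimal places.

Short run: with pᵉ = 228, SRAS is y = 9p − 578. Setting AD = SRAS gives 2569 = 15p, so p = 171.27 and y = 1991 − 6p = 963.40.
Output 963.40 is below potential 1474, so over time expected prices fall and SRAS shifts right until y returns to 1474.
Long run: y = 1474 on the AD curve gives 1474 = 1991 − 6p, so p = 86.17.

Short run: p = 171.27, y = 963.40. Long run: p = 86.17.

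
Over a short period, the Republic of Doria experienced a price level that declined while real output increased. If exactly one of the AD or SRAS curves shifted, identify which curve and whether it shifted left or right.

P fell and Y rose. An AD shift moves P and Y in the same direction; an SRAS shift moves them in opposite directions.
Here P and Y moved in opposite directions, so the SRAS curve shifted.
Since Y rose, SRAS shifted right.

SRAS shifted right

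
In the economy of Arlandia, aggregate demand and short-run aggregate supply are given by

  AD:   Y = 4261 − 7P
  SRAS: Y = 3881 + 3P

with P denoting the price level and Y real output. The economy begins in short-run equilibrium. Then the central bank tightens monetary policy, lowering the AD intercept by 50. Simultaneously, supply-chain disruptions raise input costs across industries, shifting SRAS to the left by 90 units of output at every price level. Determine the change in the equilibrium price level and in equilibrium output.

After both shocks: AD is Y = 4211 − 7P and SRAS is Y = 3791 + 3P.
Setting them equal: 420 = 10P, so P = 42.
Y = 4211 − 7·42 = 3917.
Initially P = 38, Y = 3995, so ΔP = +4 and ΔY = -78.

ΔP = +4, ΔY = -78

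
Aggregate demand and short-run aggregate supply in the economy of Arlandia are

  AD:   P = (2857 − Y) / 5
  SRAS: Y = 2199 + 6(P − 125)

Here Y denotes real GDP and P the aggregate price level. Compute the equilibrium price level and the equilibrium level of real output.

P = 128, Y = 2217

Write SRAS as Y = 2199 + 6P − 750 = 1449 + 6P.
Rearrange AD to Y = 2857 − 5P.
Set AD = SRAS: 2857 − 5P = 1449 + 6P, so 1408 = 11P and P = 128.
Then Y = 2857 − 5·128 = 2217.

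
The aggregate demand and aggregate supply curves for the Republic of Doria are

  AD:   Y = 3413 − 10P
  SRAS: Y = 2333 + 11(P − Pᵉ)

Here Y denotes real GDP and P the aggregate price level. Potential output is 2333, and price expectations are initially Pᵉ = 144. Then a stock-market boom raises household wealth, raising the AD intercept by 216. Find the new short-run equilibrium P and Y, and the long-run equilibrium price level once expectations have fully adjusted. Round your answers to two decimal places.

Short run: P = 137.14, Y = 2257.57. Long run: P = 129.60.

AD shifts right: new AD is Y = 3629 − 10P. With Pᵉ = 144, SRAS is Y = 749 + 11P.
Short run: 3629 − 10P = 749 + 11P gives 2880 = 21P, so P = 137.14 and Y = 3629 − 10P = 2257.57.
Y = 2257.57 is below potential 2333; expectations adjust and SRAS shifts right until Y = 2333.
Long run: on the new AD curve, 2333 = 3629 − 10P gives P = 129.60.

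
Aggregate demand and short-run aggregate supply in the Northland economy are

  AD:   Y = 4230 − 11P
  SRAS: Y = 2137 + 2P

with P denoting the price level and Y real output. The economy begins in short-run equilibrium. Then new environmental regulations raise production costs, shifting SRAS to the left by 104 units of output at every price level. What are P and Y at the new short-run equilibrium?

P = 169, Y = 2371

This is a negative supply shock: SRAS shifts left.
New SRAS: Y = 2033 + 2P.
Set AD = SRAS: 4230 − 11P = 2033 + 2P, so 2197 = 13P and P = 169.
Y = 4230 − 11·169 = 2371.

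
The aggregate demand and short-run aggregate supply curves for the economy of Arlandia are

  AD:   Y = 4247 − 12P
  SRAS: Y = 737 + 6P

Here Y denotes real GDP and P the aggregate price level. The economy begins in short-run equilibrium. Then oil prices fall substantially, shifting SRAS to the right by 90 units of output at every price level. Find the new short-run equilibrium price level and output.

This is a positive supply shock: SRAS shifts right.
New SRAS: Y = 827 + 6P.
Set AD = SRAS: 4247 − 12P = 827 + 6P, so 3420 = 18P and P = 190.
Y = 4247 − 12·190 = 1967.

P = 190, Y = 1967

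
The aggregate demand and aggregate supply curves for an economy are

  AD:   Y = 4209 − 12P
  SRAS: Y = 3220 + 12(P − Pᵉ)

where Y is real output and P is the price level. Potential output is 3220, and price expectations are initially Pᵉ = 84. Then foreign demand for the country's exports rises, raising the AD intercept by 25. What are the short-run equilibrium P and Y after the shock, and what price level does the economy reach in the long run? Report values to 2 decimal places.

Short run: P = 84.25, Y = 3223.00. Long run: P = 84.50.

AD shifts right: new AD is Y = 4234 − 12P. With Pᵉ = 84, SRAS is Y = 2212 + 12P.
Short run: 4234 − 12P = 2212 + 12P gives 2022 = 24P, so P = 84.25 and Y = 4234 − 12P = 3223.00.
Y = 3223.00 is above potential 3220; expectations adjust and SRAS shifts left until Y = 3220.
Long run: on the new AD curve, 3220 = 4234 − 12P gives P = 84.50.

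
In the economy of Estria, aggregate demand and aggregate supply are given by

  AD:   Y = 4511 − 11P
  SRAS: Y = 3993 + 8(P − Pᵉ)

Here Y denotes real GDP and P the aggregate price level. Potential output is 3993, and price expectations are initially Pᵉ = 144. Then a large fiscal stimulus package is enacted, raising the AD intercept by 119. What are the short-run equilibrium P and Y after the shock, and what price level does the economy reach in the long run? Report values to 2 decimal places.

AD shifts right: new AD is Y = 4630 − 11P. With Pᵉ = 144, SRAS is Y = 2841 + 8P.
Short run: 4630 − 11P = 2841 + 8P gives 1789 = 19P, so P = 94.16 and Y = 4630 − 11P = 3594.26.
Y = 3594.26 is below potential 3993; expectations adjust and SRAS shifts right until Y = 3993.
Long run: on the new AD curve, 3993 = 4630 − 11P gives P = 57.91.

Short run: P = 94.16, Y = 3594.26. Long run: P = 57.91.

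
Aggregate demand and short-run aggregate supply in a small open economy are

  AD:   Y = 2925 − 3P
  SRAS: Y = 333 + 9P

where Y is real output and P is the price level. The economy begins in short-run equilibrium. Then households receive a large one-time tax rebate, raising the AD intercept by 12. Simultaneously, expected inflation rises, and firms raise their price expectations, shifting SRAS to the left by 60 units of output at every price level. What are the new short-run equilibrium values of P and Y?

P = 222, Y = 2271

After both shocks: AD is Y = 2937 − 3P and SRAS is Y = 273 + 9P.
Setting them equal: 2664 = 12P, so P = 222.
Y = 2937 − 3·222 = 2271.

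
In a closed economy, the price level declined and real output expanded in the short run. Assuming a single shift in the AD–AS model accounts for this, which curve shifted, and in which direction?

P fell and Y rose. An AD shift moves P and Y in the same direction; an SRAS shift moves them in opposite directions.
Here P and Y moved in opposite directions, so the SRAS curve shifted.
Since Y rose, SRAS shifted right.

SRAS shifted right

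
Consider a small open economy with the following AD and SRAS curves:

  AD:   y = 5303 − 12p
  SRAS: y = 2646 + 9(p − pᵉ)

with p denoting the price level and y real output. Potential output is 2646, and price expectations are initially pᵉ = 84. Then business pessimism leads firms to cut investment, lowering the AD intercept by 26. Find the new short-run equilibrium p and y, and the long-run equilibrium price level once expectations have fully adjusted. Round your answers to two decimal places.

Short run: p = 161.29, y = 3341.57. Long run: p = 219.25.

AD shifts left: new AD is y = 5277 − 12p. With pᵉ = 84, SRAS is y = 1890 + 9p.
Short run: 5277 − 12p = 1890 + 9p gives 3387 = 21p, so p = 161.29 and y = 5277 − 12p = 3341.57.
y = 3341.57 is above potential 2646; expectations adjust and SRAS shifts left until y = 2646.
Long run: on the new AD curve, 2646 = 5277 − 12p gives p = 219.25.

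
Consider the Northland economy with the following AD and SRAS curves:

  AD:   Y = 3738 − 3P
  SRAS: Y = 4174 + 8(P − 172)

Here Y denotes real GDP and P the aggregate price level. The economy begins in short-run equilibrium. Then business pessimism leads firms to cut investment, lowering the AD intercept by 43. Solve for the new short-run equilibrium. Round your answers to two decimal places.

P = 81.55, Y = 3450.36

This is a negative demand shock: AD shifts left.
New AD: Y = 3695 − 3P.
SRAS can be written Y = 2798 + 8P.
Set AD = SRAS: 3695 − 3P = 2798 + 8P, so 897 = 11P and P = 81.55.
Substituting into AD, Y = 3450.36.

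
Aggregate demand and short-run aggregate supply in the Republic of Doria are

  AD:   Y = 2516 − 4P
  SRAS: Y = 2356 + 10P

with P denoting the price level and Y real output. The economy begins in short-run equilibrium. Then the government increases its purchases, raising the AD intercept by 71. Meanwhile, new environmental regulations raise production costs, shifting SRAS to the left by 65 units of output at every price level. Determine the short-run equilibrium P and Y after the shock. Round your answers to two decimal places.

After both shocks: AD is Y = 2587 − 4P and SRAS is Y = 2291 + 10P.
Setting them equal: 296 = 14P, so P = 21.14.
Substituting into AD, Y = 2502.43.

P = 21.14, Y = 2502.43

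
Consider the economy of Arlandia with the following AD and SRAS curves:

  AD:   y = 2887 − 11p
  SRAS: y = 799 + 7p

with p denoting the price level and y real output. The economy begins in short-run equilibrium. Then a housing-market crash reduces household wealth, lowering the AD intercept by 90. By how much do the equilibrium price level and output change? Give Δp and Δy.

Δp = -5, Δy = -35

This is a negative demand shock: AD shifts left.
New AD: y = 2797 − 11p.
Set AD = SRAS: 2797 − 11p = 799 + 7p, so 1998 = 18p and p = 111.
y = 2797 − 11·111 = 1576.
Initially p = 116, y = 1611, so Δp = -5 and Δy = -35.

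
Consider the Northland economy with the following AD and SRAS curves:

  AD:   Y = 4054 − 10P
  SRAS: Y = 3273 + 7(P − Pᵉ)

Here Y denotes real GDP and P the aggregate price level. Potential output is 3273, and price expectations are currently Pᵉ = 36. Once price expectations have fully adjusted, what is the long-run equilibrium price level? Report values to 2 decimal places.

Long-run P = 78.10

Short run: with Pᵉ = 36, SRAS is Y = 3021 + 7P. Setting AD = SRAS gives 1033 = 17P, so P = 60.76 and Y = 4054 − 10P = 3446.35.
Output 3446.35 is above potential 3273, so over time expected prices rise and SRAS shifts left until Y returns to 3273.
Long run: Y = 3273 on the AD curve gives 3273 = 4054 − 10P, so P = 78.10.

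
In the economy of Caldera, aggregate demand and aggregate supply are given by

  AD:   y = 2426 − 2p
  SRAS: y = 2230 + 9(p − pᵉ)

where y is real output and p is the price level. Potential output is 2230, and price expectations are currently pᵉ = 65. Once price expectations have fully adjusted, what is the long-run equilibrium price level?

Long-run p = 98

Short run: with pᵉ = 65, SRAS is y = 1645 + 9p. Setting AD = SRAS gives 781 = 11p, so p = 71 and y = 2426 − 2·71 = 2284.
Output 2284 is above potential 2230, so over time expected prices rise and SRAS shifts left until y returns to 2230.
Long run: y = 2230 on the AD curve gives 2230 = 2426 − 2p, so p = 98.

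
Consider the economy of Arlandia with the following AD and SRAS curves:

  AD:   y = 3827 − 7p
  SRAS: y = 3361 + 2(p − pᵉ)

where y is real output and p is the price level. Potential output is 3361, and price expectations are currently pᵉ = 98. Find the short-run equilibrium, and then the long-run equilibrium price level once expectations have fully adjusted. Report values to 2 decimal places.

Short run: with pᵉ = 98, SRAS is y = 3165 + 2p. Setting AD = SRAS gives 662 = 9p, so p = 73.56 and y = 3827 − 7p = 3312.11.
Output 3312.11 is below potential 3361, so over time expected prices fall and SRAS shifts right until y returns to 3361.
Long run: y = 3361 on the AD curve gives 3361 = 3827 − 7p, so p = 66.57.

Short run: p = 73.56, y = 3312.11. Long run: p = 66.57.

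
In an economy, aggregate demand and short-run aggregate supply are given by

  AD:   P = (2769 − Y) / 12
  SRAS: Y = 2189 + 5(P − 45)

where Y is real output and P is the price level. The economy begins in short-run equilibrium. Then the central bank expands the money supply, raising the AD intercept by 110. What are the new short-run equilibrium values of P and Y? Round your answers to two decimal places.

This is a positive demand shock: AD shifts right.
New AD: Y = 2879 − 12P.
SRAS can be written Y = 1964 + 5P.
Set AD = SRAS: 2879 − 12P = 1964 + 5P, so 915 = 17P and P = 53.82.
Substituting into AD, Y = 2233.12.

P = 53.82, Y = 2233.12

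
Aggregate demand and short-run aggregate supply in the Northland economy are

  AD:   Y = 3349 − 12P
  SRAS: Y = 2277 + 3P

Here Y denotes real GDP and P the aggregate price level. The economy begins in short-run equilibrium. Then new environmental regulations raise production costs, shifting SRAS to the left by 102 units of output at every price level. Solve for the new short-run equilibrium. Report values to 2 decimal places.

P = 78.27, Y = 2409.80

This is a negative supply shock: SRAS shifts left.
New SRAS: Y = 2175 + 3P.
Set AD = SRAS: 3349 − 12P = 2175 + 3P, so 1174 = 15P and P = 78.27.
Substituting into AD, Y = 2409.80.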